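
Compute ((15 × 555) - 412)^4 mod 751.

15 × 555 = 8325 ≡ 64 (mod 751)
64 - 412 = -348 ≡ 403 (mod 751)
(403)^4 ≡ 450 (mod 751)

450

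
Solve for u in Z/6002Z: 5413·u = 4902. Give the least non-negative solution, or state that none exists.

4832

gcd(5413, 6002) = 1, so a unique solution mod 6002 exists.
5413⁻¹ ≡ 1447 (mod 6002).
u ≡ 1447·4902 ≡ 4832 (mod 6002).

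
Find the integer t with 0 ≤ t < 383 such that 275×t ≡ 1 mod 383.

383 = 1·275 + 108
275 = 2·108 + 59
108 = 1·59 + 49
59 = 1·49 + 10
49 = 4·10 + 9
10 = 1·9 + 1
9 = 9·1 + 0
gcd(275, 383) = 1, so the inverse exists.
Bézout: 1 = −28·383 + 39·275.
So 275⁻¹ ≡ 39 (mod 383).

39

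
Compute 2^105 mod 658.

484

Compute successive squares:
105 in binary is 1101001, i.e. 105 = 64 + 32 + 8 + 1.
2^1 ≡ 2 (mod 658)
2^2 ≡ 2^2 = 4 (mod 658)
2^4 ≡ 4^2 = 16 (mod 658)
2^8 ≡ 16^2 = 256 (mod 658)
2^16 ≡ 256^2 = 65536 ≡ 394 (mod 658)
2^32 ≡ 394^2 = 155236 ≡ 606 (mod 658)
2^64 ≡ 606^2 = 367236 ≡ 72 (mod 658)
2^105 = 2^64 · 2^32 · 2^8 · 2^1 ≡ 72 · 606 · 256 · 2 (mod 658).
Accumulate the product:
72 · 606 = 43632 ≡ 204
204 · 256 = 52224 ≡ 242
242 · 2 = 484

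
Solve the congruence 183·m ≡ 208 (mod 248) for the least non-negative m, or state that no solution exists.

96

gcd(183, 248) = 1, so a unique solution mod 248 exists.
183⁻¹ ≡ 103 (mod 248).
m ≡ 103·208 ≡ 96 (mod 248).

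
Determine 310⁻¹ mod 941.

941 = 3*310 + 11
310 = 28*11 + 2
11 = 5*2 + 1
2 = 2*1 + 0
gcd(310, 941) = 1, so the inverse exists.
Back-substitute for 1:
1 = 1*11 − 5*2
  = −5*310 + 141*11
  = 141*941 − 428*310
So 310⁻¹ ≡ −428 ≡ 513 (mod 941).

513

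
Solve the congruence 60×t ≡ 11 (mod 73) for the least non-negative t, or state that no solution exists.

16

gcd(60, 73) = 1, so a unique solution mod 73 exists.
60⁻¹ ≡ 28 (mod 73).
t ≡ 28×11 ≡ 16 (mod 73).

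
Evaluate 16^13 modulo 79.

13 in binary is 1101, i.e. 13 = 8 + 4 + 1.
16^1 ≡ 16 (mod 79)
16^2 ≡ 16^2 = 256 ≡ 19 (mod 79)
16^4 ≡ 19^2 = 361 ≡ 45 (mod 79)
16^8 ≡ 45^2 = 2025 ≡ 50 (mod 79)
16^13 = 16^8 · 16^4 · 16^1 ≡ 50 · 45 · 16 (mod 79).
Accumulate the product:
50 · 45 = 2250 ≡ 38
38 · 16 = 608 ≡ 55

55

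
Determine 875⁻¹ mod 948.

935

948 = 1·875 + 73
875 = 11·73 + 72
73 = 1·72 + 1
72 = 72·1 + 0
gcd(875, 948) = 1, so the inverse exists.
Bézout: 1 = 12·948 − 13·875.
So 875⁻¹ ≡ −13 ≡ 935 (mod 948).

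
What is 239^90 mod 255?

1

Using repeated squaring:
239^1 ≡ 239 (mod 255)
239^2 ≡ 239^2 = 57121 ≡ 1 (mod 255)
239^4 ≡ 1^2 = 1 (mod 255)
239^8 ≡ 1^2 = 1 (mod 255)
239^16 ≡ 1^2 = 1 (mod 255)
239^32 ≡ 1^2 = 1 (mod 255)
239^64 ≡ 1^2 = 1 (mod 255)
239^90 = 239^64 * 239^16 * 239^8 * 239^2 ≡ 1 * 1 * 1 * 1 (mod 255).
Accumulate the product:
1 * 1 = 1
1 * 1 = 1
1 * 1 = 1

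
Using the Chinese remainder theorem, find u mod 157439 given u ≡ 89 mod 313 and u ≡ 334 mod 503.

144695

313⁻¹ mod 503: 313×45 ≡ 1 (mod 503), so 313⁻¹ ≡ 45.
u = 89 + 313×((334 − 89)×45 mod 503) = 89 + 313×462 = 144695.
Check: 144695 mod 313 = 89, 144695 mod 503 = 334. ✓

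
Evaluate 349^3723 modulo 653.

By square-and-multiply:
349^1 ≡ 349 (mod 653)
349^2 ≡ 349^2 = 121801 ≡ 343 (mod 653)
349^4 ≡ 343^2 = 117649 ≡ 109 (mod 653)
349^8 ≡ 109^2 = 11881 ≡ 127 (mod 653)
349^16 ≡ 127^2 = 16129 ≡ 457 (mod 653)
349^32 ≡ 457^2 = 208849 ≡ 542 (mod 653)
349^64 ≡ 542^2 = 293764 ≡ 567 (mod 653)
349^128 ≡ 567^2 = 321489 ≡ 213 (mod 653)
349^256 ≡ 213^2 = 45369 ≡ 312 (mod 653)
349^512 ≡ 312^2 = 97344 ≡ 47 (mod 653)
349^1024 ≡ 47^2 = 2209 ≡ 250 (mod 653)
349^2048 ≡ 250^2 = 62500 ≡ 465 (mod 653)
349^3723 = 349^2048 × 349^1024 × 349^512 × 349^128 × 349^8 × 349^2 × 349^1 ≡ 465 × 250 × 47 × 213 × 127 × 343 × 349 (mod 653).
Accumulate the product:
465 × 250 = 116250 ≡ 16
16 × 47 = 752 ≡ 99
99 × 213 = 21087 ≡ 191
191 × 127 = 24257 ≡ 96
96 × 343 = 32928 ≡ 278
278 × 349 = 97022 ≡ 378

378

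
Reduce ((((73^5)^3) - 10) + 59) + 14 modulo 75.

70

(73)^5 ≡ 43 (mod 75)
(43)^3 ≡ 7 (mod 75)
7 - 10 = -3 ≡ 72 (mod 75)
72 + 59 = 131 ≡ 56 (mod 75)
56 + 14 = 70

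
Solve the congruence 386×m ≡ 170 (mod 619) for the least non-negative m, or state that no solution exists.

gcd(386, 619) = 1, so a unique solution mod 619 exists.
386⁻¹ ≡ 441 (mod 619).
m ≡ 441×170 ≡ 71 (mod 619).

71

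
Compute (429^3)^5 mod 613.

470

(429)^3 ≡ 415 (mod 613)
(415)^5 ≡ 470 (mod 613)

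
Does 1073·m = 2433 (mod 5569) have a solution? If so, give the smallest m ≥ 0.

gcd(1073, 5569) = 1, so a unique solution mod 5569 exists.
1073⁻¹ ≡ 2102 (mod 5569).
m ≡ 2102·2433 ≡ 1824 (mod 5569).

1824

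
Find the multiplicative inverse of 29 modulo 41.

17

41 = 1×29 + 12
29 = 2×12 + 5
12 = 2×5 + 2
5 = 2×2 + 1
2 = 2×1 + 0
gcd(29, 41) = 1, so the inverse exists.
Back-substitute for 1:
1 = 1×5 − 2×2
  = −2×12 + 5×5
  = 5×29 − 12×12
  = −12×41 + 17×29
So 29⁻¹ ≡ 17 (mod 41).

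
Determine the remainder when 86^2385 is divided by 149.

119

By square-and-multiply:
2385 in binary is 100101010001, i.e. 2385 = 2048 + 256 + 64 + 16 + 1.
86^1 ≡ 86 (mod 149)
86^2 ≡ 86^2 = 7396 ≡ 95 (mod 149)
86^4 ≡ 95^2 = 9025 ≡ 85 (mod 149)
86^8 ≡ 85^2 = 7225 ≡ 73 (mod 149)
86^16 ≡ 73^2 = 5329 ≡ 114 (mod 149)
86^32 ≡ 114^2 = 12996 ≡ 33 (mod 149)
86^64 ≡ 33^2 = 1089 ≡ 46 (mod 149)
86^128 ≡ 46^2 = 2116 ≡ 30 (mod 149)
86^256 ≡ 30^2 = 900 ≡ 6 (mod 149)
86^512 ≡ 6^2 = 36 (mod 149)
86^1024 ≡ 36^2 = 1296 ≡ 104 (mod 149)
86^2048 ≡ 104^2 = 10816 ≡ 88 (mod 149)
86^2385 = 86^2048 · 86^256 · 86^64 · 86^16 · 86^1 ≡ 88 · 6 · 46 · 114 · 86 (mod 149).
Accumulate the product:
88 · 6 = 528 ≡ 81
81 · 46 = 3726 ≡ 1
1 · 114 = 114
114 · 86 = 9804 ≡ 119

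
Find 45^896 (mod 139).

34

Using repeated squaring:
896 in binary is 1110000000, i.e. 896 = 512 + 256 + 128.
45^1 ≡ 45 (mod 139)
45^2 ≡ 45^2 = 2025 ≡ 79 (mod 139)
45^4 ≡ 79^2 = 6241 ≡ 125 (mod 139)
45^8 ≡ 125^2 = 15625 ≡ 57 (mod 139)
45^16 ≡ 57^2 = 3249 ≡ 52 (mod 139)
45^32 ≡ 52^2 = 2704 ≡ 63 (mod 139)
45^64 ≡ 63^2 = 3969 ≡ 77 (mod 139)
45^128 ≡ 77^2 = 5929 ≡ 91 (mod 139)
45^256 ≡ 91^2 = 8281 ≡ 80 (mod 139)
45^512 ≡ 80^2 = 6400 ≡ 6 (mod 139)
45^896 = 45^512 * 45^256 * 45^128 ≡ 6 * 80 * 91 (mod 139).
Accumulate the product:
6 * 80 = 480 ≡ 63
63 * 91 = 5733 ≡ 34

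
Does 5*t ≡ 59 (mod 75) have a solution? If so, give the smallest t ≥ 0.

gcd(5, 75) = 5, and 5 does not divide 59.
So the congruence has no solution.

no solution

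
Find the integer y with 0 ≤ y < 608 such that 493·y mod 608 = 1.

Run the extended Euclidean algorithm:
608 = 1×493 + 115
493 = 4×115 + 33
115 = 3×33 + 16
33 = 2×16 + 1
16 = 16×1 + 0
gcd(493, 608) = 1, so the inverse exists.
Bézout: 1 = −30×608 + 37×493.
So 493⁻¹ ≡ 37 (mod 608).

37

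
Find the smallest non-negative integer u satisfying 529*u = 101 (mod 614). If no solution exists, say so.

425

gcd(529, 614) = 1, so a unique solution mod 614 exists.
529⁻¹ ≡ 65 (mod 614).
u ≡ 65*101 ≡ 425 (mod 614).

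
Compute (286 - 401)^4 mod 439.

286 - 401 = -115 ≡ 324 (mod 439)
(324)^4 ≡ 391 (mod 439)

391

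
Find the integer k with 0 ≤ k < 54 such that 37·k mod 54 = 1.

19

By the extended Euclidean algorithm:
54 = 1*37 + 17
37 = 2*17 + 3
17 = 5*3 + 2
3 = 1*2 + 1
2 = 2*1 + 0
gcd(37, 54) = 1, so the inverse exists.
Bézout: 1 = −13*54 + 19*37.
So 37⁻¹ ≡ 19 (mod 54).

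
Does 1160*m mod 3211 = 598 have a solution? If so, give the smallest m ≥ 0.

gcd(1160, 3211) = 1, so a unique solution mod 3211 exists.
1160⁻¹ ≡ 191 (mod 3211).
m ≡ 191*598 ≡ 1833 (mod 3211).

1833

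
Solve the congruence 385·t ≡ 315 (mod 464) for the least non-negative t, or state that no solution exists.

43

gcd(385, 464) = 1, so a unique solution mod 464 exists.
385⁻¹ ≡ 417 (mod 464).
t ≡ 417·315 ≡ 43 (mod 464).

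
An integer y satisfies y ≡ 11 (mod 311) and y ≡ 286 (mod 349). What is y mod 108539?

63455

311⁻¹ mod 349: 311*101 ≡ 1 (mod 349), so 311⁻¹ ≡ 101.
y = 11 + 311*((286 − 11)*101 mod 349) = 11 + 311*204 = 63455.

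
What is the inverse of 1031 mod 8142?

845

8142 = 7·1031 + 925
1031 = 1·925 + 106
925 = 8·106 + 77
106 = 1·77 + 29
77 = 2·29 + 19
29 = 1·19 + 10
19 = 1·10 + 9
10 = 1·9 + 1
9 = 9·1 + 0
gcd(1031, 8142) = 1, so the inverse exists.
Bézout: 1 = −107·8142 + 845·1031.
So 1031⁻¹ ≡ 845 (mod 8142).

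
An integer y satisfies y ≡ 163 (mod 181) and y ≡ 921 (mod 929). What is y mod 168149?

69667

181⁻¹ mod 929: 181×503 ≡ 1 (mod 929), so 181⁻¹ ≡ 503.
y = 163 + 181×((921 − 163)×503 mod 929) = 163 + 181×384 = 69667.
Check: 69667 mod 181 = 163, 69667 mod 929 = 921. ✓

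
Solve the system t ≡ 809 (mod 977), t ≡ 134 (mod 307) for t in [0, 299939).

122934

977⁻¹ mod 307: 977*159 ≡ 1 (mod 307), so 977⁻¹ ≡ 159.
t = 809 + 977*((134 − 809)*159 mod 307) = 809 + 977*125 = 122934.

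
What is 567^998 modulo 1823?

998 in binary is 1111100110, i.e. 998 = 512 + 256 + 128 + 64 + 32 + 4 + 2.
567^1 ≡ 567 (mod 1823)
567^2 ≡ 567^2 = 321489 ≡ 641 (mod 1823)
567^4 ≡ 641^2 = 410881 ≡ 706 (mod 1823)
567^8 ≡ 706^2 = 498436 ≡ 757 (mod 1823)
567^16 ≡ 757^2 = 573049 ≡ 627 (mod 1823)
567^32 ≡ 627^2 = 393129 ≡ 1184 (mod 1823)
567^64 ≡ 1184^2 = 1401856 ≡ 1792 (mod 1823)
567^128 ≡ 1792^2 = 3211264 ≡ 961 (mod 1823)
567^256 ≡ 961^2 = 923521 ≡ 1083 (mod 1823)
567^512 ≡ 1083^2 = 1172889 ≡ 700 (mod 1823)
567^998 = 567^512 * 567^256 * 567^128 * 567^64 * 567^32 * 567^4 * 567^2 ≡ 700 * 1083 * 961 * 1792 * 1184 * 706 * 641 (mod 1823).
Accumulate the product:
700 * 1083 = 758100 ≡ 1555
1555 * 961 = 1494355 ≡ 1318
1318 * 1792 = 2361856 ≡ 1071
1071 * 1184 = 1268064 ≡ 1079
1079 * 706 = 761774 ≡ 1583
1583 * 641 = 1014703 ≡ 1115

1115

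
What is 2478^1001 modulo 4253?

4048

Compute successive squares:
1001 in binary is 1111101001, i.e. 1001 = 512 + 256 + 128 + 64 + 32 + 8 + 1.
2478^1 ≡ 2478 (mod 4253)
2478^2 ≡ 2478^2 = 6140484 ≡ 3405 (mod 4253)
2478^4 ≡ 3405^2 = 11594025 ≡ 347 (mod 4253)
2478^8 ≡ 347^2 = 120409 ≡ 1325 (mod 4253)
2478^16 ≡ 1325^2 = 1755625 ≡ 3389 (mod 4253)
2478^32 ≡ 3389^2 = 11485321 ≡ 2221 (mod 4253)
2478^64 ≡ 2221^2 = 4932841 ≡ 3614 (mod 4253)
2478^128 ≡ 3614^2 = 13060996 ≡ 33 (mod 4253)
2478^256 ≡ 33^2 = 1089 (mod 4253)
2478^512 ≡ 1089^2 = 1185921 ≡ 3587 (mod 4253)
2478^1001 = 2478^512 · 2478^256 · 2478^128 · 2478^64 · 2478^32 · 2478^8 · 2478^1 ≡ 3587 · 1089 · 33 · 3614 · 2221 · 1325 · 2478 (mod 4253).
Accumulate the product:
3587 · 1089 = 3906243 ≡ 1989
1989 · 33 = 65637 ≡ 1842
1842 · 3614 = 6656988 ≡ 1043
1043 · 2221 = 2316503 ≡ 2871
2871 · 1325 = 3804075 ≡ 1893
1893 · 2478 = 4690854 ≡ 4048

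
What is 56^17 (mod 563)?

310

Compute successive squares:
56^1 ≡ 56 (mod 563)
56^2 ≡ 56^2 = 3136 ≡ 321 (mod 563)
56^4 ≡ 321^2 = 103041 ≡ 12 (mod 563)
56^8 ≡ 12^2 = 144 (mod 563)
56^16 ≡ 144^2 = 20736 ≡ 468 (mod 563)
56^17 = 56^16 * 56^1 ≡ 468 * 56 (mod 563).
468 * 56 = 26208 ≡ 310 (mod 563).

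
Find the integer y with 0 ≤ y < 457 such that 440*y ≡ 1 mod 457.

215

By the extended Euclidean algorithm:
457 = 1*440 + 17
440 = 25*17 + 15
17 = 1*15 + 2
15 = 7*2 + 1
2 = 2*1 + 0
gcd(440, 457) = 1, so the inverse exists.
Back-substitute for 1:
1 = 1*15 − 7*2
  = −7*17 + 8*15
  = 8*440 − 207*17
  = −207*457 + 215*440
So 440⁻¹ ≡ 215 (mod 457).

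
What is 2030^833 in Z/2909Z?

By square-and-multiply:
833 in binary is 1101000001, i.e. 833 = 512 + 256 + 64 + 1.
2030^1 ≡ 2030 (mod 2909)
2030^2 ≡ 2030^2 = 4120900 ≡ 1756 (mod 2909)
2030^4 ≡ 1756^2 = 3083536 ≡ 2905 (mod 2909)
2030^8 ≡ 2905^2 = 8439025 ≡ 16 (mod 2909)
2030^16 ≡ 16^2 = 256 (mod 2909)
2030^32 ≡ 256^2 = 65536 ≡ 1538 (mod 2909)
2030^64 ≡ 1538^2 = 2365444 ≡ 427 (mod 2909)
2030^128 ≡ 427^2 = 182329 ≡ 1971 (mod 2909)
2030^256 ≡ 1971^2 = 3884841 ≡ 1326 (mod 2909)
2030^512 ≡ 1326^2 = 1758276 ≡ 1240 (mod 2909)
2030^833 = 2030^512 * 2030^256 * 2030^64 * 2030^1 ≡ 1240 * 1326 * 427 * 2030 (mod 2909).
Accumulate the product:
1240 * 1326 = 1644240 ≡ 655
655 * 427 = 279685 ≡ 421
421 * 2030 = 854630 ≡ 2293

2293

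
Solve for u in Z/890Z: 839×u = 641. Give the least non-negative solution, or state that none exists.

319

gcd(839, 890) = 1, so a unique solution mod 890 exists.
839⁻¹ ≡ 349 (mod 890).
u ≡ 349×641 ≡ 319 (mod 890).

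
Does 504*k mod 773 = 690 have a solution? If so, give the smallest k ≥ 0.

121

gcd(504, 773) = 1, so a unique solution mod 773 exists.
504⁻¹ ≡ 250 (mod 773).
k ≡ 250*690 ≡ 121 (mod 773).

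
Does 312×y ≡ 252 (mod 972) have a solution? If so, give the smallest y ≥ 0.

60

gcd(312, 972) = 12, and 12 | 252, so solutions exist.
Divide through by 12: 26×y ≡ 21 (mod 81).
26⁻¹ ≡ 53 (mod 81).
y ≡ 53×21 ≡ 60 (mod 81).
The smallest non-negative solution is y = 60.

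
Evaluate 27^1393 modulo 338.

53

By square-and-multiply:
1393 in binary is 10101110001, i.e. 1393 = 1024 + 256 + 64 + 32 + 16 + 1.
27^1 ≡ 27 (mod 338)
27^2 ≡ 27^2 = 729 ≡ 53 (mod 338)
27^4 ≡ 53^2 = 2809 ≡ 105 (mod 338)
27^8 ≡ 105^2 = 11025 ≡ 209 (mod 338)
27^16 ≡ 209^2 = 43681 ≡ 79 (mod 338)
27^32 ≡ 79^2 = 6241 ≡ 157 (mod 338)
27^64 ≡ 157^2 = 24649 ≡ 313 (mod 338)
27^128 ≡ 313^2 = 97969 ≡ 287 (mod 338)
27^256 ≡ 287^2 = 82369 ≡ 235 (mod 338)
27^512 ≡ 235^2 = 55225 ≡ 131 (mod 338)
27^1024 ≡ 131^2 = 17161 ≡ 261 (mod 338)
27^1393 = 27^1024 * 27^256 * 27^64 * 27^32 * 27^16 * 27^1 ≡ 261 * 235 * 313 * 157 * 79 * 27 (mod 338).
Accumulate the product:
261 * 235 = 61335 ≡ 157
157 * 313 = 49141 ≡ 131
131 * 157 = 20567 ≡ 287
287 * 79 = 22673 ≡ 27
27 * 27 = 729 ≡ 53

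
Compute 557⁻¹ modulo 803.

Apply the Euclidean algorithm and back-substitute:
803 = 1×557 + 246
557 = 2×246 + 65
246 = 3×65 + 51
65 = 1×51 + 14
51 = 3×14 + 9
14 = 1×9 + 5
9 = 1×5 + 4
5 = 1×4 + 1
4 = 4×1 + 0
gcd(557, 803) = 1, so the inverse exists.
Back-substitute for 1:
1 = 1×5 − 1×4
  = −1×9 + 2×5
  = 2×14 − 3×9
  = −3×51 + 11×14
  = 11×65 − 14×51
  = −14×246 + 53×65
  = 53×557 − 120×246
  = −120×803 + 173×557
So 557⁻¹ ≡ 173 (mod 803).

173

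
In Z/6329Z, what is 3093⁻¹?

By the extended Euclidean algorithm:
6329 = 2*3093 + 143
3093 = 21*143 + 90
143 = 1*90 + 53
90 = 1*53 + 37
53 = 1*37 + 16
37 = 2*16 + 5
16 = 3*5 + 1
5 = 5*1 + 0
gcd(3093, 6329) = 1, so the inverse exists.
Bézout: 1 = 584*6329 − 1195*3093.
So 3093⁻¹ ≡ −1195 ≡ 5134 (mod 6329).

5134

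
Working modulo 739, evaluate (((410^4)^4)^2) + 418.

682

(410)^4 ≡ 691 (mod 739)
(691)^4 ≡ 179 (mod 739)
(179)^2 ≡ 264 (mod 739)
264 + 418 = 682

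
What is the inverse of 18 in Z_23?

9

Apply the Euclidean algorithm and back-substitute:
23 = 1·18 + 5
18 = 3·5 + 3
5 = 1·3 + 2
3 = 1·2 + 1
2 = 2·1 + 0
gcd(18, 23) = 1, so the inverse exists.
Back-substitute for 1:
1 = 1·3 − 1·2
  = −1·5 + 2·3
  = 2·18 − 7·5
  = −7·23 + 9·18
So 18⁻¹ ≡ 9 (mod 23).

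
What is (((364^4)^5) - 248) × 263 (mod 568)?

(364)^4 ≡ 384 (mod 568)
(384)^5 ≡ 456 (mod 568)
456 - 248 = 208
208 × 263 = 54704 ≡ 176 (mod 568)

176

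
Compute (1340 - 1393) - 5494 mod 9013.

3466

1340 - 1393 = -53 ≡ 8960 (mod 9013)
8960 - 5494 = 3466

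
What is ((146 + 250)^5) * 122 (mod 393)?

171

146 + 250 = 396 ≡ 3 (mod 393)
(3)^5 ≡ 243 (mod 393)
243 * 122 = 29646 ≡ 171 (mod 393)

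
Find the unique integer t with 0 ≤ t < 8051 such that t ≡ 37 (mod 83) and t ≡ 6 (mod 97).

1946

83⁻¹ mod 97: 83×90 ≡ 1 (mod 97), so 83⁻¹ ≡ 90.
t = 37 + 83×((6 − 37)×90 mod 97) = 37 + 83×23 = 1946.
Check: 1946 mod 83 = 37, 1946 mod 97 = 6. ✓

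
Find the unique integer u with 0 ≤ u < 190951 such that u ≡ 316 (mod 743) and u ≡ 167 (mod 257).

743⁻¹ mod 257: 743*156 ≡ 1 (mod 257), so 743⁻¹ ≡ 156.
u = 316 + 743*((167 − 316)*156 mod 257) = 316 + 743*143 = 106565.

106565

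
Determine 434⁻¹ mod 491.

491 = 1·434 + 57
434 = 7·57 + 35
57 = 1·35 + 22
35 = 1·22 + 13
22 = 1·13 + 9
13 = 1·9 + 4
9 = 2·4 + 1
4 = 4·1 + 0
gcd(434, 491) = 1, so the inverse exists.
Back-substitute for 1:
1 = 1·9 − 2·4
  = −2·13 + 3·9
  = 3·22 − 5·13
  = −5·35 + 8·22
  = 8·57 − 13·35
  = −13·434 + 99·57
  = 99·491 − 112·434
So 434⁻¹ ≡ −112 ≡ 379 (mod 491).

379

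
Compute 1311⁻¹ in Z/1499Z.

598

1499 = 1*1311 + 188
1311 = 6*188 + 183
188 = 1*183 + 5
183 = 36*5 + 3
5 = 1*3 + 2
3 = 1*2 + 1
2 = 2*1 + 0
gcd(1311, 1499) = 1, so the inverse exists.
Bézout: 1 = −523*1499 + 598*1311.
So 1311⁻¹ ≡ 598 (mod 1499).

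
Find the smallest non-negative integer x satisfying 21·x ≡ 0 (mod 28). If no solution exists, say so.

gcd(21, 28) = 7, and 7 | 0, so solutions exist.
Divide through by 7: 3·x ≡ 0 (mod 4).
3⁻¹ ≡ 3 (mod 4).
x ≡ 3·0 ≡ 0 (mod 4).
The smallest non-negative solution is x = 0.

0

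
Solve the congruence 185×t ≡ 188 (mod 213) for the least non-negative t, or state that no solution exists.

115

gcd(185, 213) = 1, so a unique solution mod 213 exists.
185⁻¹ ≡ 38 (mod 213).
t ≡ 38×188 ≡ 115 (mod 213).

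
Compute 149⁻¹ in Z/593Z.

By the extended Euclidean algorithm:
593 = 3×149 + 146
149 = 1×146 + 3
146 = 48×3 + 2
3 = 1×2 + 1
2 = 2×1 + 0
gcd(149, 593) = 1, so the inverse exists.
Back-substitute for 1:
1 = 1×3 − 1×2
  = −1×146 + 49×3
  = 49×149 − 50×146
  = −50×593 + 199×149
So 149⁻¹ ≡ 199 (mod 593).

199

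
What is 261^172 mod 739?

731

172 in binary is 10101100, i.e. 172 = 128 + 32 + 8 + 4.
261^1 ≡ 261 (mod 739)
261^2 ≡ 261^2 = 68121 ≡ 133 (mod 739)
261^4 ≡ 133^2 = 17689 ≡ 692 (mod 739)
261^8 ≡ 692^2 = 478864 ≡ 731 (mod 739)
261^16 ≡ 731^2 = 534361 ≡ 64 (mod 739)
261^32 ≡ 64^2 = 4096 ≡ 401 (mod 739)
261^64 ≡ 401^2 = 160801 ≡ 438 (mod 739)
261^128 ≡ 438^2 = 191844 ≡ 443 (mod 739)
261^172 = 261^128 × 261^32 × 261^8 × 261^4 ≡ 443 × 401 × 731 × 692 (mod 739).
Accumulate the product:
443 × 401 = 177643 ≡ 283
283 × 731 = 206873 ≡ 692
692 × 692 = 478864 ≡ 731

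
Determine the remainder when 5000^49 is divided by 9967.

298

Using repeated squaring:
49 in binary is 110001, i.e. 49 = 32 + 16 + 1.
5000^1 ≡ 5000 (mod 9967)
5000^2 ≡ 5000^2 = 25000000 ≡ 2764 (mod 9967)
5000^4 ≡ 2764^2 = 7639696 ≡ 4974 (mod 9967)
5000^8 ≡ 4974^2 = 24740676 ≡ 2582 (mod 9967)
5000^16 ≡ 2582^2 = 6666724 ≡ 8768 (mod 9967)
5000^32 ≡ 8768^2 = 76877824 ≡ 2353 (mod 9967)
5000^49 = 5000^32 × 5000^16 × 5000^1 ≡ 2353 × 8768 × 5000 (mod 9967).
Accumulate the product:
2353 × 8768 = 20631104 ≡ 9381
9381 × 5000 = 46905000 ≡ 298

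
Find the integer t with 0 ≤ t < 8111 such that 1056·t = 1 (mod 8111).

7750

8111 = 7·1056 + 719
1056 = 1·719 + 337
719 = 2·337 + 45
337 = 7·45 + 22
45 = 2·22 + 1
22 = 22·1 + 0
gcd(1056, 8111) = 1, so the inverse exists.
Back-substitute for 1:
1 = 1·45 − 2·22
  = −2·337 + 15·45
  = 15·719 − 32·337
  = −32·1056 + 47·719
  = 47·8111 − 361·1056
So 1056⁻¹ ≡ −361 ≡ 7750 (mod 8111).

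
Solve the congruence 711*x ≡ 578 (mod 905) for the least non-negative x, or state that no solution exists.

gcd(711, 905) = 1, so a unique solution mod 905 exists.
711⁻¹ ≡ 891 (mod 905).
x ≡ 891*578 ≡ 53 (mod 905).

53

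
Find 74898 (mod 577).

465

74898 = 129·577 + 465, so 74898 ≡ 465 (mod 577).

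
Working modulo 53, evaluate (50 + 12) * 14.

50 + 12 = 62 ≡ 9 (mod 53)
9 * 14 = 126 ≡ 20 (mod 53)

20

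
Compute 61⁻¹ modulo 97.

35

Run the extended Euclidean algorithm:
97 = 1*61 + 36
61 = 1*36 + 25
36 = 1*25 + 11
25 = 2*11 + 3
11 = 3*3 + 2
3 = 1*2 + 1
2 = 2*1 + 0
gcd(61, 97) = 1, so the inverse exists.
Bézout: 1 = −22*97 + 35*61.
So 61⁻¹ ≡ 35 (mod 97).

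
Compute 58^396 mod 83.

36

396 in binary is 110001100, i.e. 396 = 256 + 128 + 8 + 4.
58^1 ≡ 58 (mod 83)
58^2 ≡ 58^2 = 3364 ≡ 44 (mod 83)
58^4 ≡ 44^2 = 1936 ≡ 27 (mod 83)
58^8 ≡ 27^2 = 729 ≡ 65 (mod 83)
58^16 ≡ 65^2 = 4225 ≡ 75 (mod 83)
58^32 ≡ 75^2 = 5625 ≡ 64 (mod 83)
58^64 ≡ 64^2 = 4096 ≡ 29 (mod 83)
58^128 ≡ 29^2 = 841 ≡ 11 (mod 83)
58^256 ≡ 11^2 = 121 ≡ 38 (mod 83)
58^396 = 58^256 * 58^128 * 58^8 * 58^4 ≡ 38 * 11 * 65 * 27 (mod 83).
Accumulate the product:
38 * 11 = 418 ≡ 3
3 * 65 = 195 ≡ 29
29 * 27 = 783 ≡ 36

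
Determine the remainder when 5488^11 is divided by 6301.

11 in binary is 1011, i.e. 11 = 8 + 2 + 1.
5488^1 ≡ 5488 (mod 6301)
5488^2 ≡ 5488^2 = 30118144 ≡ 5665 (mod 6301)
5488^4 ≡ 5665^2 = 32092225 ≡ 1232 (mod 6301)
5488^8 ≡ 1232^2 = 1517824 ≡ 5584 (mod 6301)
5488^11 = 5488^8 * 5488^2 * 5488^1 ≡ 5584 * 5665 * 5488 (mod 6301).
Accumulate the product:
5584 * 5665 = 31633360 ≡ 2340
2340 * 5488 = 12841920 ≡ 482

482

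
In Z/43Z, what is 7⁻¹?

43 = 6*7 + 1
7 = 7*1 + 0
gcd(7, 43) = 1, so the inverse exists.
Bézout: 1 = 1*43 − 6*7.
So 7⁻¹ ≡ −6 ≡ 37 (mod 43).

37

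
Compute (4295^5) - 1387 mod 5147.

3794

(4295)^5 ≡ 34 (mod 5147)
34 - 1387 = -1353 ≡ 3794 (mod 5147)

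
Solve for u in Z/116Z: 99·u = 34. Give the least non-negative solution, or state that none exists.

gcd(99, 116) = 1, so a unique solution mod 116 exists.
99⁻¹ ≡ 75 (mod 116).
u ≡ 75·34 ≡ 114 (mod 116).

114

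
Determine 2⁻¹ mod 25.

13

By the extended Euclidean algorithm:
25 = 12*2 + 1
2 = 2*1 + 0
gcd(2, 25) = 1, so the inverse exists.
Back-substitute for 1:
1 = 1*25 − 12*2
So 2⁻¹ ≡ −12 ≡ 13 (mod 25).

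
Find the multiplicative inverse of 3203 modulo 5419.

By the extended Euclidean algorithm:
5419 = 1·3203 + 2216
3203 = 1·2216 + 987
2216 = 2·987 + 242
987 = 4·242 + 19
242 = 12·19 + 14
19 = 1·14 + 5
14 = 2·5 + 4
5 = 1·4 + 1
4 = 4·1 + 0
gcd(3203, 5419) = 1, so the inverse exists.
Back-substitute for 1:
1 = 1·5 − 1·4
  = −1·14 + 3·5
  = 3·19 − 4·14
  = −4·242 + 51·19
  = 51·987 − 208·242
  = −208·2216 + 467·987
  = 467·3203 − 675·2216
  = −675·5419 + 1142·3203
So 3203⁻¹ ≡ 1142 (mod 5419).

1142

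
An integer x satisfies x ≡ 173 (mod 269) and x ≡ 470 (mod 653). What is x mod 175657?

269⁻¹ mod 653: 269×335 ≡ 1 (mod 653), so 269⁻¹ ≡ 335.
x = 173 + 269×((470 − 173)×335 mod 653) = 173 + 269×239 = 64464.

64464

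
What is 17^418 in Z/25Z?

Using repeated squaring:
418 in binary is 110100010, i.e. 418 = 256 + 128 + 32 + 2.
17^1 ≡ 17 (mod 25)
17^2 ≡ 17^2 = 289 ≡ 14 (mod 25)
17^4 ≡ 14^2 = 196 ≡ 21 (mod 25)
17^8 ≡ 21^2 = 441 ≡ 16 (mod 25)
17^16 ≡ 16^2 = 256 ≡ 6 (mod 25)
17^32 ≡ 6^2 = 36 ≡ 11 (mod 25)
17^64 ≡ 11^2 = 121 ≡ 21 (mod 25)
17^128 ≡ 21^2 = 441 ≡ 16 (mod 25)
17^256 ≡ 16^2 = 256 ≡ 6 (mod 25)
17^418 = 17^256 · 17^128 · 17^32 · 17^2 ≡ 6 · 16 · 11 · 14 (mod 25).
Accumulate the product:
6 · 16 = 96 ≡ 21
21 · 11 = 231 ≡ 6
6 · 14 = 84 ≡ 9

9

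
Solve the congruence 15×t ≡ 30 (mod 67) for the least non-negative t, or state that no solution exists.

gcd(15, 67) = 1, so a unique solution mod 67 exists.
15⁻¹ ≡ 9 (mod 67).
t ≡ 9×30 ≡ 2 (mod 67).

2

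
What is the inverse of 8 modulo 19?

12

Apply the Euclidean algorithm and back-substitute:
19 = 2×8 + 3
8 = 2×3 + 2
3 = 1×2 + 1
2 = 2×1 + 0
gcd(8, 19) = 1, so the inverse exists.
Back-substitute for 1:
1 = 1×3 − 1×2
  = −1×8 + 3×3
  = 3×19 − 7×8
So 8⁻¹ ≡ −7 ≡ 12 (mod 19).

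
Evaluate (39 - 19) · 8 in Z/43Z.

39 - 19 = 20
20 · 8 = 160 ≡ 31 (mod 43)

31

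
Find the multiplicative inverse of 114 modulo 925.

By the extended Euclidean algorithm:
925 = 8*114 + 13
114 = 8*13 + 10
13 = 1*10 + 3
10 = 3*3 + 1
3 = 3*1 + 0
gcd(114, 925) = 1, so the inverse exists.
Back-substitute for 1:
1 = 1*10 − 3*3
  = −3*13 + 4*10
  = 4*114 − 35*13
  = −35*925 + 284*114
So 114⁻¹ ≡ 284 (mod 925).

284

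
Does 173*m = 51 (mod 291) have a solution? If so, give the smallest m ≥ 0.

150

gcd(173, 291) = 1, so a unique solution mod 291 exists.
173⁻¹ ≡ 254 (mod 291).
m ≡ 254*51 ≡ 150 (mod 291).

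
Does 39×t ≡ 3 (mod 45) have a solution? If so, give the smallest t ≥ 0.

gcd(39, 45) = 3, and 3 | 3, so solutions exist.
Divide through by 3: 13×t = 1 (mod 15).
13⁻¹ ≡ 7 (mod 15).
t ≡ 7×1 ≡ 7 (mod 15).
The smallest non-negative solution is t = 7.

7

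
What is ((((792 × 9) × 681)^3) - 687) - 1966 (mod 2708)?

792 × 9 = 7128 ≡ 1712 (mod 2708)
1712 × 681 = 1165872 ≡ 1432 (mod 2708)
(1432)^3 ≡ 652 (mod 2708)
652 - 687 = -35 ≡ 2673 (mod 2708)
2673 - 1966 = 707

707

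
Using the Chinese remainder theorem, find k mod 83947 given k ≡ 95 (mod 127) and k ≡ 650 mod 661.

127⁻¹ mod 661: 127·432 ≡ 1 (mod 661), so 127⁻¹ ≡ 432.
k = 95 + 127·((650 − 95)·432 mod 661) = 95 + 127·478 = 60801.

60801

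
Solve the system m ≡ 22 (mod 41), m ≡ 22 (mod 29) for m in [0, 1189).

22

41⁻¹ mod 29: 41*17 ≡ 1 (mod 29), so 41⁻¹ ≡ 17.
m = 22 + 41*((22 − 22)*17 mod 29) = 22 + 41*0 = 22.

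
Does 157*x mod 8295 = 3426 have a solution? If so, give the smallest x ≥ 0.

gcd(157, 8295) = 1, so a unique solution mod 8295 exists.
157⁻¹ ≡ 7978 (mod 8295).
x ≡ 7978*3426 ≡ 603 (mod 8295).

603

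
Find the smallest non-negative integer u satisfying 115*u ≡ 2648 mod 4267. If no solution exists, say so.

3214

gcd(115, 4267) = 1, so a unique solution mod 4267 exists.
115⁻¹ ≡ 2486 (mod 4267).
u ≡ 2486*2648 ≡ 3214 (mod 4267).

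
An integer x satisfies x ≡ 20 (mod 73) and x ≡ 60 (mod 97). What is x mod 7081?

4619

73⁻¹ mod 97: 73·4 ≡ 1 (mod 97), so 73⁻¹ ≡ 4.
x = 20 + 73·((60 − 20)·4 mod 97) = 20 + 73·63 = 4619.
Check: 4619 mod 73 = 20, 4619 mod 97 = 60. ✓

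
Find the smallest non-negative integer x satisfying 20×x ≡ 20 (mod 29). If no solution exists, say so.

1

gcd(20, 29) = 1, so a unique solution mod 29 exists.
20⁻¹ ≡ 16 (mod 29).
x ≡ 16×20 ≡ 1 (mod 29).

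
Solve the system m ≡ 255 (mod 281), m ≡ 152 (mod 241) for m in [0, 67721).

281⁻¹ mod 241: 281*235 ≡ 1 (mod 241), so 281⁻¹ ≡ 235.
m = 255 + 281*((152 − 255)*235 mod 241) = 255 + 281*136 = 38471.
Check: 38471 mod 281 = 255, 38471 mod 241 = 152. ✓

38471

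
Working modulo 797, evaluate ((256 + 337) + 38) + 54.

685

256 + 337 = 593
593 + 38 = 631
631 + 54 = 685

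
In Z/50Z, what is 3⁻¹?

17

50 = 16×3 + 2
3 = 1×2 + 1
2 = 2×1 + 0
gcd(3, 50) = 1, so the inverse exists.
Bézout: 1 = −1×50 + 17×3.
So 3⁻¹ ≡ 17 (mod 50).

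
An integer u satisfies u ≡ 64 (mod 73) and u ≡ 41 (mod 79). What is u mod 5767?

73⁻¹ mod 79: 73*13 ≡ 1 (mod 79), so 73⁻¹ ≡ 13.
u = 64 + 73*((41 − 64)*13 mod 79) = 64 + 73*17 = 1305.

1305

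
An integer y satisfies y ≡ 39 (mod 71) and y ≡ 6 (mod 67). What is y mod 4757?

3021

71⁻¹ mod 67: 71*17 ≡ 1 (mod 67), so 71⁻¹ ≡ 17.
y = 39 + 71*((6 − 39)*17 mod 67) = 39 + 71*42 = 3021.
Check: 3021 mod 71 = 39, 3021 mod 67 = 6. ✓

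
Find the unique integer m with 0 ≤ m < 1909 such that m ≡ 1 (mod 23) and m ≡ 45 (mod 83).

875

23⁻¹ mod 83: 23×65 ≡ 1 (mod 83), so 23⁻¹ ≡ 65.
m = 1 + 23×((45 − 1)×65 mod 83) = 1 + 23×38 = 875.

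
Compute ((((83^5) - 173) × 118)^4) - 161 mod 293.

232

(83)^5 ≡ 211 (mod 293)
211 - 173 = 38
38 × 118 = 4484 ≡ 89 (mod 293)
(89)^4 ≡ 100 (mod 293)
100 - 161 = -61 ≡ 232 (mod 293)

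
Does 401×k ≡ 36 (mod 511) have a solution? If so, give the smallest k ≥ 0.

gcd(401, 511) = 1, so a unique solution mod 511 exists.
401⁻¹ ≡ 144 (mod 511).
k ≡ 144×36 ≡ 74 (mod 511).

74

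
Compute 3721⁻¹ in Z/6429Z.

Apply the Euclidean algorithm and back-substitute:
6429 = 1·3721 + 2708
3721 = 1·2708 + 1013
2708 = 2·1013 + 682
1013 = 1·682 + 331
682 = 2·331 + 20
331 = 16·20 + 11
20 = 1·11 + 9
11 = 1·9 + 2
9 = 4·2 + 1
2 = 2·1 + 0
gcd(3721, 6429) = 1, so the inverse exists.
Back-substitute for 1:
1 = 1·9 − 4·2
  = −4·11 + 5·9
  = 5·20 − 9·11
  = −9·331 + 149·20
  = 149·682 − 307·331
  = −307·1013 + 456·682
  = 456·2708 − 1219·1013
  = −1219·3721 + 1675·2708
  = 1675·6429 − 2894·3721
So 3721⁻¹ ≡ −2894 ≡ 3535 (mod 6429).

3535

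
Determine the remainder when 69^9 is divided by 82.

9 in binary is 1001, i.e. 9 = 8 + 1.
69^1 ≡ 69 (mod 82)
69^2 ≡ 69^2 = 4761 ≡ 5 (mod 82)
69^4 ≡ 5^2 = 25 (mod 82)
69^8 ≡ 25^2 = 625 ≡ 51 (mod 82)
69^9 = 69^8 * 69^1 ≡ 51 * 69 (mod 82).
51 * 69 = 3519 ≡ 75 (mod 82).

75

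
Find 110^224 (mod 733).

607

By square-and-multiply:
110^1 ≡ 110 (mod 733)
110^2 ≡ 110^2 = 12100 ≡ 372 (mod 733)
110^4 ≡ 372^2 = 138384 ≡ 580 (mod 733)
110^8 ≡ 580^2 = 336400 ≡ 686 (mod 733)
110^16 ≡ 686^2 = 470596 ≡ 10 (mod 733)
110^32 ≡ 10^2 = 100 (mod 733)
110^64 ≡ 100^2 = 10000 ≡ 471 (mod 733)
110^128 ≡ 471^2 = 221841 ≡ 475 (mod 733)
110^224 = 110^128 × 110^64 × 110^32 ≡ 475 × 471 × 100 (mod 733).
Accumulate the product:
475 × 471 = 223725 ≡ 160
160 × 100 = 16000 ≡ 607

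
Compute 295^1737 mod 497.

1737 in binary is 11011001001, i.e. 1737 = 1024 + 512 + 128 + 64 + 8 + 1.
295^1 ≡ 295 (mod 497)
295^2 ≡ 295^2 = 87025 ≡ 50 (mod 497)
295^4 ≡ 50^2 = 2500 ≡ 15 (mod 497)
295^8 ≡ 15^2 = 225 (mod 497)
295^16 ≡ 225^2 = 50625 ≡ 428 (mod 497)
295^32 ≡ 428^2 = 183184 ≡ 288 (mod 497)
295^64 ≡ 288^2 = 82944 ≡ 442 (mod 497)
295^128 ≡ 442^2 = 195364 ≡ 43 (mod 497)
295^256 ≡ 43^2 = 1849 ≡ 358 (mod 497)
295^512 ≡ 358^2 = 128164 ≡ 435 (mod 497)
295^1024 ≡ 435^2 = 189225 ≡ 365 (mod 497)
295^1737 = 295^1024 * 295^512 * 295^128 * 295^64 * 295^8 * 295^1 ≡ 365 * 435 * 43 * 442 * 225 * 295 (mod 497).
Accumulate the product:
365 * 435 = 158775 ≡ 232
232 * 43 = 9976 ≡ 36
36 * 442 = 15912 ≡ 8
8 * 225 = 1800 ≡ 309
309 * 295 = 91155 ≡ 204

204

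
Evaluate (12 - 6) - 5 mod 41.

12 - 6 = 6
6 - 5 = 1

1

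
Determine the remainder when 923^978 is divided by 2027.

625

Using repeated squaring:
978 in binary is 1111010010, i.e. 978 = 512 + 256 + 128 + 64 + 16 + 2.
923^1 ≡ 923 (mod 2027)
923^2 ≡ 923^2 = 851929 ≡ 589 (mod 2027)
923^4 ≡ 589^2 = 346921 ≡ 304 (mod 2027)
923^8 ≡ 304^2 = 92416 ≡ 1201 (mod 2027)
923^16 ≡ 1201^2 = 1442401 ≡ 1204 (mod 2027)
923^32 ≡ 1204^2 = 1449616 ≡ 311 (mod 2027)
923^64 ≡ 311^2 = 96721 ≡ 1452 (mod 2027)
923^128 ≡ 1452^2 = 2108304 ≡ 224 (mod 2027)
923^256 ≡ 224^2 = 50176 ≡ 1528 (mod 2027)
923^512 ≡ 1528^2 = 2334784 ≡ 1707 (mod 2027)
923^978 = 923^512 * 923^256 * 923^128 * 923^64 * 923^16 * 923^2 ≡ 1707 * 1528 * 224 * 1452 * 1204 * 589 (mod 2027).
Accumulate the product:
1707 * 1528 = 2608296 ≡ 1574
1574 * 224 = 352576 ≡ 1905
1905 * 1452 = 2766060 ≡ 1232
1232 * 1204 = 1483328 ≡ 1591
1591 * 589 = 937099 ≡ 625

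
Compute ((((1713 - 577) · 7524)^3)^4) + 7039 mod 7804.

5355

1713 - 577 = 1136
1136 · 7524 = 8547264 ≡ 1884 (mod 7804)
(1884)^3 ≡ 5544 (mod 7804)
(5544)^4 ≡ 6120 (mod 7804)
6120 + 7039 = 13159 ≡ 5355 (mod 7804)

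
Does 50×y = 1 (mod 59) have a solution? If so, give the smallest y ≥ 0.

gcd(50, 59) = 1, so a unique solution mod 59 exists.
50⁻¹ ≡ 13 (mod 59).
y ≡ 13×1 ≡ 13 (mod 59).

13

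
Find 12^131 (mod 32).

0

Compute successive squares:
131 in binary is 10000011, i.e. 131 = 128 + 2 + 1.
12^1 ≡ 12 (mod 32)
12^2 ≡ 12^2 = 144 ≡ 16 (mod 32)
12^4 ≡ 16^2 = 256 ≡ 0 (mod 32)
12^8 ≡ 0^2 = 0 (mod 32)
12^16 ≡ 0^2 = 0 (mod 32)
12^32 ≡ 0^2 = 0 (mod 32)
12^64 ≡ 0^2 = 0 (mod 32)
12^128 ≡ 0^2 = 0 (mod 32)
12^131 = 12^128 · 12^2 · 12^1 ≡ 0 · 16 · 12 (mod 32).
Accumulate the product:
0 · 16 = 0
0 · 12 = 0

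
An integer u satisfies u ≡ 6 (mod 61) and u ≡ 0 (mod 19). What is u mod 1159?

61⁻¹ mod 19: 61*5 ≡ 1 (mod 19), so 61⁻¹ ≡ 5.
u = 6 + 61*((0 − 6)*5 mod 19) = 6 + 61*8 = 494.
Check: 494 mod 61 = 6, 494 mod 19 = 0. ✓

494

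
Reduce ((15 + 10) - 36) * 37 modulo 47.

15 + 10 = 25
25 - 36 = -11 ≡ 36 (mod 47)
36 * 37 = 1332 ≡ 16 (mod 47)

16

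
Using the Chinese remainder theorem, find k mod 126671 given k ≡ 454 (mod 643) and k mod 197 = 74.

15243

643⁻¹ mod 197: 643*72 ≡ 1 (mod 197), so 643⁻¹ ≡ 72.
k = 454 + 643*((74 − 454)*72 mod 197) = 454 + 643*23 = 15243.
Check: 15243 mod 643 = 454, 15243 mod 197 = 74. ✓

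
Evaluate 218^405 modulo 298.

64

Compute successive squares:
405 in binary is 110010101, i.e. 405 = 256 + 128 + 16 + 4 + 1.
218^1 ≡ 218 (mod 298)
218^2 ≡ 218^2 = 47524 ≡ 142 (mod 298)
218^4 ≡ 142^2 = 20164 ≡ 198 (mod 298)
218^8 ≡ 198^2 = 39204 ≡ 166 (mod 298)
218^16 ≡ 166^2 = 27556 ≡ 140 (mod 298)
218^32 ≡ 140^2 = 19600 ≡ 230 (mod 298)
218^64 ≡ 230^2 = 52900 ≡ 154 (mod 298)
218^128 ≡ 154^2 = 23716 ≡ 174 (mod 298)
218^256 ≡ 174^2 = 30276 ≡ 178 (mod 298)
218^405 = 218^256 * 218^128 * 218^16 * 218^4 * 218^1 ≡ 178 * 174 * 140 * 198 * 218 (mod 298).
Accumulate the product:
178 * 174 = 30972 ≡ 278
278 * 140 = 38920 ≡ 180
180 * 198 = 35640 ≡ 178
178 * 218 = 38804 ≡ 64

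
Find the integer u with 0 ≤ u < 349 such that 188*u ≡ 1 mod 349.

13

349 = 1×188 + 161
188 = 1×161 + 27
161 = 5×27 + 26
27 = 1×26 + 1
26 = 26×1 + 0
gcd(188, 349) = 1, so the inverse exists.
Back-substitute for 1:
1 = 1×27 − 1×26
  = −1×161 + 6×27
  = 6×188 − 7×161
  = −7×349 + 13×188
So 188⁻¹ ≡ 13 (mod 349).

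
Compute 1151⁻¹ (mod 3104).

1343

3104 = 2×1151 + 802
1151 = 1×802 + 349
802 = 2×349 + 104
349 = 3×104 + 37
104 = 2×37 + 30
37 = 1×30 + 7
30 = 4×7 + 2
7 = 3×2 + 1
2 = 2×1 + 0
gcd(1151, 3104) = 1, so the inverse exists.
Back-substitute for 1:
1 = 1×7 − 3×2
  = −3×30 + 13×7
  = 13×37 − 16×30
  = −16×104 + 45×37
  = 45×349 − 151×104
  = −151×802 + 347×349
  = 347×1151 − 498×802
  = −498×3104 + 1343×1151
So 1151⁻¹ ≡ 1343 (mod 3104).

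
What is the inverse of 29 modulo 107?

48

107 = 3*29 + 20
29 = 1*20 + 9
20 = 2*9 + 2
9 = 4*2 + 1
2 = 2*1 + 0
gcd(29, 107) = 1, so the inverse exists.
Bézout: 1 = −13*107 + 48*29.
So 29⁻¹ ≡ 48 (mod 107).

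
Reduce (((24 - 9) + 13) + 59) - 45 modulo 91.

42

24 - 9 = 15
15 + 13 = 28
28 + 59 = 87
87 - 45 = 42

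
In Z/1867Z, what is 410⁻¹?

806

1867 = 4·410 + 227
410 = 1·227 + 183
227 = 1·183 + 44
183 = 4·44 + 7
44 = 6·7 + 2
7 = 3·2 + 1
2 = 2·1 + 0
gcd(410, 1867) = 1, so the inverse exists.
Bézout: 1 = −177·1867 + 806·410.
So 410⁻¹ ≡ 806 (mod 1867).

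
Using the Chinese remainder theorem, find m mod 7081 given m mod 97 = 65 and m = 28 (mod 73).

3751

97⁻¹ mod 73: 97*70 ≡ 1 (mod 73), so 97⁻¹ ≡ 70.
m = 65 + 97*((28 − 65)*70 mod 73) = 65 + 97*38 = 3751.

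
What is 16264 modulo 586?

442

16264 = 27×586 + 442, so 16264 ≡ 442 (mod 586).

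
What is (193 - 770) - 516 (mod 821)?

549

193 - 770 = -577 ≡ 244 (mod 821)
244 - 516 = -272 ≡ 549 (mod 821)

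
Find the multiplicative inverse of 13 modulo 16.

5

Run the extended Euclidean algorithm:
16 = 1·13 + 3
13 = 4·3 + 1
3 = 3·1 + 0
gcd(13, 16) = 1, so the inverse exists.
Bézout: 1 = −4·16 + 5·13.
So 13⁻¹ ≡ 5 (mod 16).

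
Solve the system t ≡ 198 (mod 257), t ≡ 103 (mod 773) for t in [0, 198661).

136151

257⁻¹ mod 773: 257×385 ≡ 1 (mod 773), so 257⁻¹ ≡ 385.
t = 198 + 257×((103 − 198)×385 mod 773) = 198 + 257×529 = 136151.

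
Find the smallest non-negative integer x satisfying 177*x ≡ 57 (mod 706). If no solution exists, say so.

467

gcd(177, 706) = 1, so a unique solution mod 706 exists.
177⁻¹ ≡ 355 (mod 706).
x ≡ 355*57 ≡ 467 (mod 706).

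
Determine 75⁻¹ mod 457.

Apply the Euclidean algorithm and back-substitute:
457 = 6·75 + 7
75 = 10·7 + 5
7 = 1·5 + 2
5 = 2·2 + 1
2 = 2·1 + 0
gcd(75, 457) = 1, so the inverse exists.
Bézout: 1 = −32·457 + 195·75.
So 75⁻¹ ≡ 195 (mod 457).

195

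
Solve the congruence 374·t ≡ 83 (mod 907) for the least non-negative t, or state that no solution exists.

gcd(374, 907) = 1, so a unique solution mod 907 exists.
374⁻¹ ≡ 405 (mod 907).
t ≡ 405·83 ≡ 56 (mod 907).

56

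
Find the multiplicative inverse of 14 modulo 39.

39 = 2*14 + 11
14 = 1*11 + 3
11 = 3*3 + 2
3 = 1*2 + 1
2 = 2*1 + 0
gcd(14, 39) = 1, so the inverse exists.
Back-substitute for 1:
1 = 1*3 − 1*2
  = −1*11 + 4*3
  = 4*14 − 5*11
  = −5*39 + 14*14
So 14⁻¹ ≡ 14 (mod 39).

14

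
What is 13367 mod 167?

7

13367 = 80*167 + 7, so 13367 ≡ 7 (mod 167).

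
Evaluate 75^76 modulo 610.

75^1 ≡ 75 (mod 610)
75^2 ≡ 75^2 = 5625 ≡ 135 (mod 610)
75^4 ≡ 135^2 = 18225 ≡ 535 (mod 610)
75^8 ≡ 535^2 = 286225 ≡ 135 (mod 610)
75^16 ≡ 135^2 = 18225 ≡ 535 (mod 610)
75^32 ≡ 535^2 = 286225 ≡ 135 (mod 610)
75^64 ≡ 135^2 = 18225 ≡ 535 (mod 610)
75^76 = 75^64 · 75^8 · 75^4 ≡ 535 · 135 · 535 (mod 610).
Accumulate the product:
535 · 135 = 72225 ≡ 245
245 · 535 = 131075 ≡ 535

535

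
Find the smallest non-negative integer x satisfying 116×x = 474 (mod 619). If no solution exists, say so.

463

gcd(116, 619) = 1, so a unique solution mod 619 exists.
116⁻¹ ≡ 603 (mod 619).
x ≡ 603×474 ≡ 463 (mod 619).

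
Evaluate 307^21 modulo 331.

By square-and-multiply:
307^1 ≡ 307 (mod 331)
307^2 ≡ 307^2 = 94249 ≡ 245 (mod 331)
307^4 ≡ 245^2 = 60025 ≡ 114 (mod 331)
307^8 ≡ 114^2 = 12996 ≡ 87 (mod 331)
307^16 ≡ 87^2 = 7569 ≡ 287 (mod 331)
307^21 = 307^16 · 307^4 · 307^1 ≡ 287 · 114 · 307 (mod 331).
Accumulate the product:
287 · 114 = 32718 ≡ 280
280 · 307 = 85960 ≡ 231

231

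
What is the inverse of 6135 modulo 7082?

3627

Apply the Euclidean algorithm and back-substitute:
7082 = 1×6135 + 947
6135 = 6×947 + 453
947 = 2×453 + 41
453 = 11×41 + 2
41 = 20×2 + 1
2 = 2×1 + 0
gcd(6135, 7082) = 1, so the inverse exists.
Back-substitute for 1:
1 = 1×41 − 20×2
  = −20×453 + 221×41
  = 221×947 − 462×453
  = −462×6135 + 2993×947
  = 2993×7082 − 3455×6135
So 6135⁻¹ ≡ −3455 ≡ 3627 (mod 7082).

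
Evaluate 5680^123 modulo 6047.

By square-and-multiply:
123 in binary is 1111011, i.e. 123 = 64 + 32 + 16 + 8 + 2 + 1.
5680^1 ≡ 5680 (mod 6047)
5680^2 ≡ 5680^2 = 32262400 ≡ 1655 (mod 6047)
5680^4 ≡ 1655^2 = 2739025 ≡ 5781 (mod 6047)
5680^8 ≡ 5781^2 = 33419961 ≡ 4239 (mod 6047)
5680^16 ≡ 4239^2 = 17969121 ≡ 3484 (mod 6047)
5680^32 ≡ 3484^2 = 12138256 ≡ 1927 (mod 6047)
5680^64 ≡ 1927^2 = 3713329 ≡ 471 (mod 6047)
5680^123 = 5680^64 · 5680^32 · 5680^16 · 5680^8 · 5680^2 · 5680^1 ≡ 471 · 1927 · 3484 · 4239 · 1655 · 5680 (mod 6047).
Accumulate the product:
471 · 1927 = 907617 ≡ 567
567 · 3484 = 1975428 ≡ 4106
4106 · 4239 = 17405334 ≡ 2068
2068 · 1655 = 3422540 ≡ 5985
5985 · 5680 = 33994800 ≡ 4613

4613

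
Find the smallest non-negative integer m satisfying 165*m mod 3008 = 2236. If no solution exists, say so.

gcd(165, 3008) = 1, so a unique solution mod 3008 exists.
165⁻¹ ≡ 237 (mod 3008).
m ≡ 237*2236 ≡ 524 (mod 3008).

524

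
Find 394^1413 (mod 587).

235

394^1 ≡ 394 (mod 587)
394^2 ≡ 394^2 = 155236 ≡ 268 (mod 587)
394^4 ≡ 268^2 = 71824 ≡ 210 (mod 587)
394^8 ≡ 210^2 = 44100 ≡ 75 (mod 587)
394^16 ≡ 75^2 = 5625 ≡ 342 (mod 587)
394^32 ≡ 342^2 = 116964 ≡ 151 (mod 587)
394^64 ≡ 151^2 = 22801 ≡ 495 (mod 587)
394^128 ≡ 495^2 = 245025 ≡ 246 (mod 587)
394^256 ≡ 246^2 = 60516 ≡ 55 (mod 587)
394^512 ≡ 55^2 = 3025 ≡ 90 (mod 587)
394^1024 ≡ 90^2 = 8100 ≡ 469 (mod 587)
394^1413 = 394^1024 · 394^256 · 394^128 · 394^4 · 394^1 ≡ 469 · 55 · 246 · 210 · 394 (mod 587).
Accumulate the product:
469 · 55 = 25795 ≡ 554
554 · 246 = 136284 ≡ 100
100 · 210 = 21000 ≡ 455
455 · 394 = 179270 ≡ 235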